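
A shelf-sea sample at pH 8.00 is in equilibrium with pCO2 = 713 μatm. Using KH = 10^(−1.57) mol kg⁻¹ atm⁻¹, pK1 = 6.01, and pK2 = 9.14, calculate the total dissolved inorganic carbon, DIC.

DIC = 2.03 mmol/kg

[CO2*] = KH · pCO2 = 10^(−1.57) × 713×10^-6 = 1.919×10^-5 mol/kg
α₀ = 1/(1 + K1/[H⁺] + K1K2/[H⁺]²) = 1/(1 + 10^+1.99 + 10^+0.85) = 0.009452
DIC = [CO2*]/α₀ = 1.919×10^-5 / 0.009452 = 2.03 mmol/kg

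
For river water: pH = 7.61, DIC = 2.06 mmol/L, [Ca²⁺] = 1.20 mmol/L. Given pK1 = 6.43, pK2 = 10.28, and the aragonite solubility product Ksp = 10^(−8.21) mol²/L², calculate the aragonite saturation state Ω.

α₂ = 1 / (1 + [H⁺]/K2 + [H⁺]²/(K1K2)) = 1 / (1 + 10^+2.67 + 10^+1.49)
   = 1 / (1 + 467.74 + 30.903) = 1/499.64 = 0.002001
[CO3²⁻] = α₂ × DIC = 0.002001 × 2.06 = 0.004123 mmol/L = 4.123 μmol/L
Ksp = 10^(−8.21) = 6.166×10^-9
Ω = [Ca²⁺][CO3²⁻]/Ksp = (1.20×10^-3)(4.123×10^-6) / 6.166×10^-9 = 0.802

Ω = 0.802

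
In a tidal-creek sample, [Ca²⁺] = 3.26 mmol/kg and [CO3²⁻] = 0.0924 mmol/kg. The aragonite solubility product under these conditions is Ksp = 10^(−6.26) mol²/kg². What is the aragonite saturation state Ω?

Ksp = 10^(−6.26) = 5.495×10^-7
Ω = [Ca²⁺][CO3²⁻]/Ksp = (3.26×10^-3)(0.0924×10^-3) / 5.495×10^-7 = 0.548

Ω = 0.548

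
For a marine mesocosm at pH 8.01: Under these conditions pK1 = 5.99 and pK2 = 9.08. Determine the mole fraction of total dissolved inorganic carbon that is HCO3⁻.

α₁ = 0.914

α₁ = 1 / (1 + [H⁺]/K1 + K2/[H⁺]) = 1 / (1 + 10^-2.02 + 10^-1.07)
   = 1 / (1 + 0.0095499 + 0.085114) = 1/1.0947 = 0.9135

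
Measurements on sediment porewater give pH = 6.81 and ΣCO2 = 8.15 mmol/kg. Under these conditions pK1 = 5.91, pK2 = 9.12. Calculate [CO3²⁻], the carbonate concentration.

[CO3²⁻] = 0.0353 mmol/kg

α₂ = 1 / (1 + [H⁺]/K2 + [H⁺]²/(K1K2)) = 1 / (1 + 10^+2.31 + 10^+1.41)
   = 1 / (1 + 204.17 + 25.704) = 1/230.88 = 0.004331
[CO3²⁻] = α₂ × DIC = 0.004331 × 8.15 = 0.0353 mmol/kg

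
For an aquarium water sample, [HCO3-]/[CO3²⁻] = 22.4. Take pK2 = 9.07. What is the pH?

From K2 = [H⁺][CO3²⁻]/[HCO3-]:  pH = pK2 − log₁₀([HCO3-]/[CO3²⁻])
log₁₀(22.4) = +1.350
pH = 9.07 − (+1.350) = 7.72

pH = 7.72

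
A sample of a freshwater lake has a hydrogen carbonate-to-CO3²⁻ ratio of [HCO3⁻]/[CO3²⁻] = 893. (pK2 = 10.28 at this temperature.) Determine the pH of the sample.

From K2 = [H⁺][CO3²⁻]/[HCO3⁻]:  pH = pK2 − log₁₀([HCO3⁻]/[CO3²⁻])
log₁₀(893) = +2.951
pH = 10.28 − (+2.951) = 7.33

pH = 7.33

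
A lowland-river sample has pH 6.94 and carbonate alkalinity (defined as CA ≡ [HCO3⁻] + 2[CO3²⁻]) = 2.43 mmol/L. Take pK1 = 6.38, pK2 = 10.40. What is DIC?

CA = [HCO3⁻] + 2[CO3²⁻] = (α₁ + 2α₂)·DIC
At pH 6.94: [H⁺]/K1 = 10^-0.56 = 0.27542, K2/[H⁺] = 10^-3.46 = 0.00034674
α₁ = 1/(1 + 0.27542 + 0.00034674) = 1/1.2758 = 0.7838; α₂ = α₁·K2/[H⁺] = 0.0002718
α₁ + 2α₂ = 0.7844
DIC = CA / (α₁ + 2α₂) = 2.43 / 0.7844 = 3.10 mmol/L

DIC = 3.10 mmol/L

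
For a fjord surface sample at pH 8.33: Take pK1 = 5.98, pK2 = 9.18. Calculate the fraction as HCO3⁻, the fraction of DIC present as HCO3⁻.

α₁ = 1 / (1 + [H⁺]/K1 + K2/[H⁺]) = 1 / (1 + 10^-2.35 + 10^-0.85)
   = 1 / (1 + 0.0044668 + 0.14125) = 1/1.1457 = 0.8728

α₁ = 0.873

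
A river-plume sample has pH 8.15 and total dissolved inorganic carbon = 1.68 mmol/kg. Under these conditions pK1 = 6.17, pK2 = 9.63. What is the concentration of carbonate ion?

[CO3²⁻] = 0.0533 mmol/kg

α₂ = 1 / (1 + [H⁺]/K2 + [H⁺]²/(K1K2)) = 1 / (1 + 10^+1.48 + 10^-0.50)
   = 1 / (1 + 30.200 + 0.31623) = 1/31.516 = 0.03173
[CO3²⁻] = α₂ × DIC = 0.03173 × 1.68 = 0.0533 mmol/kg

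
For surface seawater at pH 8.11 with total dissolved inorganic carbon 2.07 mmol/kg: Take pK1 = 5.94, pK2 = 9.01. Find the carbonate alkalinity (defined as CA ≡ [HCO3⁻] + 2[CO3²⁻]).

CA = 2.29 mmol/kg

CA = [HCO3⁻] + 2[CO3²⁻] = (α₁ + 2α₂)·DIC
At pH 8.11: [H⁺]/K1 = 10^-2.17 = 0.0067608, K2/[H⁺] = 10^-0.90 = 0.12589
α₁ = 1/(1 + 0.0067608 + 0.12589) = 1/1.1327 = 0.8829; α₂ = α₁·K2/[H⁺] = 0.1111
α₁ + 2α₂ = 1.1052
CA = 1.1052 × 2.07 = 2.29 mmol/kg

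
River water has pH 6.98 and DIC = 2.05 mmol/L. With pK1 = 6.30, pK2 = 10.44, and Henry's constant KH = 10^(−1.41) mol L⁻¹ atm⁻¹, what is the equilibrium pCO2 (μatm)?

pCO2 = 9100 μatm

α₀ = 1 / (1 + K1/[H⁺] + K1K2/[H⁺]²) = 1 / (1 + 10^+0.68 + 10^-2.78)
   = 1 / (1 + 4.7863 + 0.0016596) = 1/5.7880 = 0.1728
[CO2*] = α₀ × DIC = 0.1728 × 2.05 = 0.3542 mmol/L
pCO2 = [CO2*]/KH = 3.542×10^-4 / 3.890×10^-2 = 9100 μatm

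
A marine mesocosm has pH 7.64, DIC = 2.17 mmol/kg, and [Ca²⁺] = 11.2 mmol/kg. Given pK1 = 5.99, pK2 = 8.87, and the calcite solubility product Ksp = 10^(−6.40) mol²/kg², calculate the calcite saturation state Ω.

Ω = 3.32

α₂ = 1 / (1 + [H⁺]/K2 + [H⁺]²/(K1K2)) = 1 / (1 + 10^+1.23 + 10^-0.42)
   = 1 / (1 + 16.982 + 0.38019) = 1/18.363 = 0.05446
[CO3²⁻] = α₂ × DIC = 0.05446 × 2.17 = 0.1182 mmol/kg
Ksp = 10^(−6.40) = 3.981×10^-7
Ω = [Ca²⁺][CO3²⁻]/Ksp = (11.2×10^-3)(1.182×10^-4) / 3.981×10^-7 = 3.32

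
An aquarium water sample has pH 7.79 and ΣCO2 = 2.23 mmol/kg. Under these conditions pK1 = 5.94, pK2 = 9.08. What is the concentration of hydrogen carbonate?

α₁ = 1 / (1 + [H⁺]/K1 + K2/[H⁺]) = 1 / (1 + 10^-1.85 + 10^-1.29)
   = 1 / (1 + 0.014125 + 0.051286) = 1/1.0654 = 0.9386
[HCO3⁻] = α₁ × DIC = 0.9386 × 2.23 = 2.09 mmol/kg

[HCO3⁻] = 2.09 mmol/kg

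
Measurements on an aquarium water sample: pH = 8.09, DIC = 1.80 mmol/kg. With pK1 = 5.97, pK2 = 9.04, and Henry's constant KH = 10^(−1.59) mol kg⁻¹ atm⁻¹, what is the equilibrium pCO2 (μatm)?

α₀ = 1 / (1 + K1/[H⁺] + K1K2/[H⁺]²) = 1 / (1 + 10^+2.12 + 10^+1.17)
   = 1 / (1 + 131.83 + 14.791) = 1/147.62 = 0.006774
[CO2*] = α₀ × DIC = 0.006774 × 1.80 = 0.01219 mmol/kg = 12.19 μmol/kg
pCO2 = [CO2*]/KH = 1.219×10^-5 / 2.570×10^-2 = 474 μatm

pCO2 = 474 μatm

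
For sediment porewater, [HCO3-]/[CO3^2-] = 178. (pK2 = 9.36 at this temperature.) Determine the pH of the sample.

From K2 = [H⁺][CO3^2-]/[HCO3-]:  pH = pK2 − log₁₀([HCO3-]/[CO3^2-])
log₁₀(178) = +2.250
pH = 9.36 − (+2.250) = 7.11

pH = 7.11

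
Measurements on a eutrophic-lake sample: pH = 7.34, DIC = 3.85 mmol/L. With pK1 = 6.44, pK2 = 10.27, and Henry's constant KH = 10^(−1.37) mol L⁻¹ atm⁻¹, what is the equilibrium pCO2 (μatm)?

pCO2 = 1.01×10^4 μatm

α₀ = 1 / (1 + K1/[H⁺] + K1K2/[H⁺]²) = 1 / (1 + 10^+0.90 + 10^-2.03)
   = 1 / (1 + 7.9433 + 0.0093325) = 1/8.9526 = 0.1117
[CO2*] = α₀ × DIC = 0.1117 × 3.85 = 0.4300 mmol/L
pCO2 = [CO2*]/KH = 4.300×10^-4 / 4.266×10^-2 = 1.01×10^4 μatm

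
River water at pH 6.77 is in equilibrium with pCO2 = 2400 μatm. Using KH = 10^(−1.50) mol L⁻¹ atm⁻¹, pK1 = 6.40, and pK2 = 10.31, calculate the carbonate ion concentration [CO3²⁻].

[CO3²⁻] = 0.0513 μmol/L

[CO2*] = KH · pCO2 = 10^(−1.50) × 2400×10^-6 = 7.589×10^-5 mol/L
α₀ = 1/(1 + K1/[H⁺] + K1K2/[H⁺]²) = 1/(1 + 10^+0.37 + 10^-3.17) = 0.2990
DIC = [CO2*]/α₀ = 7.589×10^-5 / 0.2990 = 0.2539 mmol/L
[CO3²⁻] = α₂·DIC; α₂ = 0.0002021, so [CO3²⁻] = 0.0002021 × 0.2539 = 5.13×10^-5 mmol/L = 0.0513 μmol/L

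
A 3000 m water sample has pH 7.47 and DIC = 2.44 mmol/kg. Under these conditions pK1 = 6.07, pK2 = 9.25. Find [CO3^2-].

α₂ = 1 / (1 + [H⁺]/K2 + [H⁺]²/(K1K2)) = 1 / (1 + 10^+1.78 + 10^+0.38)
   = 1 / (1 + 60.256 + 2.3988) = 1/63.655 = 0.01571
[CO3²⁻] = α₂ × DIC = 0.01571 × 2.44 = 0.0383 mmol/kg

[CO3²⁻] = 0.0383 mmol/kg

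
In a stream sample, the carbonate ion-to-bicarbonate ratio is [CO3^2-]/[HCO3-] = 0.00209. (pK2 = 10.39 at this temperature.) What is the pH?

From K2 = [H⁺][CO3^2-]/[HCO3-]:  pH = pK2 + log₁₀([CO3^2-]/[HCO3-])
log₁₀(0.00209) = -2.680
pH = 10.39 + (-2.680) = 7.71

pH = 7.71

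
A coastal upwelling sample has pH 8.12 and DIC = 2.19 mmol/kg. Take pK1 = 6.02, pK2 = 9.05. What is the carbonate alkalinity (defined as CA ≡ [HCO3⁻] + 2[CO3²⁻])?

CA = 2.40 mmol/kg

CA = [HCO3⁻] + 2[CO3²⁻] = (α₁ + 2α₂)·DIC
At pH 8.12: [H⁺]/K1 = 10^-2.10 = 0.0079433, K2/[H⁺] = 10^-0.93 = 0.11749
α₁ = 1/(1 + 0.0079433 + 0.11749) = 1/1.1254 = 0.8885; α₂ = α₁·K2/[H⁺] = 0.1044
α₁ + 2α₂ = 1.0973
CA = 1.0973 × 2.19 = 2.40 mmol/kg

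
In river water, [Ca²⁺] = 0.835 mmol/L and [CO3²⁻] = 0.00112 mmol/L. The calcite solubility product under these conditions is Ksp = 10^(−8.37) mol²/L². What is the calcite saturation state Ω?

Ksp = 10^(−8.37) = 4.266×10^-9
Ω = [Ca²⁺][CO3²⁻]/Ksp = (0.835×10^-3)(0.00112×10^-3) / 4.266×10^-9 = 0.219

Ω = 0.219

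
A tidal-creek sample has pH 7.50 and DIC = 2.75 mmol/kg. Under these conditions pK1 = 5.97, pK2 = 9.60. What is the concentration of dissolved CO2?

α₀ = 1 / (1 + K1/[H⁺] + K1K2/[H⁺]²) = 1 / (1 + 10^+1.53 + 10^-0.57)
   = 1 / (1 + 33.884 + 0.26915) = 1/35.154 = 0.02845
[CO2*] = α₀ × DIC = 0.02845 × 2.75 = 0.0782 mmol/kg

[CO2*] = 0.0782 mmol/kg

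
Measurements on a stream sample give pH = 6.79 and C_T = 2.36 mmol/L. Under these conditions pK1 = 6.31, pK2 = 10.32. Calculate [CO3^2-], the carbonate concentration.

α₂ = 1 / (1 + [H⁺]/K2 + [H⁺]²/(K1K2)) = 1 / (1 + 10^+3.53 + 10^+3.05)
   = 1 / (1 + 3388.4 + 1122.0) = 1/4511.5 = 0.0002217
[CO3²⁻] = α₂ × DIC = 0.0002217 × 2.36 = 0.000523 mmol/L = 0.523 μmol/L

[CO3²⁻] = 0.523 μmol/L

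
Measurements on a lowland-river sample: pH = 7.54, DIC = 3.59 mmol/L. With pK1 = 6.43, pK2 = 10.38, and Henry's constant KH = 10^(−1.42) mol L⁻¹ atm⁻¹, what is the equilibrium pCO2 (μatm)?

pCO2 = 6790 μatm

α₀ = 1 / (1 + K1/[H⁺] + K1K2/[H⁺]²) = 1 / (1 + 10^+1.11 + 10^-1.73)
   = 1 / (1 + 12.882 + 0.018621) = 1/13.901 = 0.07194
[CO2*] = α₀ × DIC = 0.07194 × 3.59 = 0.2583 mmol/L
pCO2 = [CO2*]/KH = 2.583×10^-4 / 3.802×10^-2 = 6790 μatm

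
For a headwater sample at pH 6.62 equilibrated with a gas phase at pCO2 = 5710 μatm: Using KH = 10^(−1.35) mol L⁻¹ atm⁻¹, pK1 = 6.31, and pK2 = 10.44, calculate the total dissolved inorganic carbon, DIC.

DIC = 0.776 mmol/L

[CO2*] = KH · pCO2 = 10^(−1.35) × 5710×10^-6 = 2.551×10^-4 mol/L
α₀ = 1/(1 + K1/[H⁺] + K1K2/[H⁺]²) = 1/(1 + 10^+0.31 + 10^-3.51) = 0.3287
DIC = [CO2*]/α₀ = 2.551×10^-4 / 0.3287 = 0.776 mmol/L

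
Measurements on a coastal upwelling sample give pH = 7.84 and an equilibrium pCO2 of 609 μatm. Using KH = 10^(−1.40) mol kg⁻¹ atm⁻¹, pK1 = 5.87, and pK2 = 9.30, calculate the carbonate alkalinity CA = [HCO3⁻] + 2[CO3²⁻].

[CO2*] = KH · pCO2 = 10^(−1.40) × 609×10^-6 = 2.424×10^-5 mol/kg
α₀ = 1/(1 + K1/[H⁺] + K1K2/[H⁺]²) = 1/(1 + 10^+1.97 + 10^+0.51) = 0.01025
DIC = [CO2*]/α₀ = 2.424×10^-5 / 0.01025 = 2.365 mmol/kg
CA = (α₁ + 2α₂)·DIC = (0.9566 + 2×0.03317) × 2.365 = 2.42 mmol/kg

CA = 2.42 mmol/kg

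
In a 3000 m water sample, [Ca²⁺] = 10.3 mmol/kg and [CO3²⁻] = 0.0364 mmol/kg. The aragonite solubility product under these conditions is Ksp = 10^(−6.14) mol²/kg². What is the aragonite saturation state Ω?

Ω = 0.518

Ksp = 10^(−6.14) = 7.244×10^-7
Ω = [Ca²⁺][CO3²⁻]/Ksp = (10.3×10^-3)(0.0364×10^-3) / 7.244×10^-7 = 0.518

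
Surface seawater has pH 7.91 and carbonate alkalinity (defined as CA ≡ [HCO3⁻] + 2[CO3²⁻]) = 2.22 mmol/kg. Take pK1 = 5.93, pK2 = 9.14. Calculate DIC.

CA = [HCO3⁻] + 2[CO3²⁻] = (α₁ + 2α₂)·DIC
At pH 7.91: [H⁺]/K1 = 10^-1.98 = 0.010471, K2/[H⁺] = 10^-1.23 = 0.058884
α₁ = 1/(1 + 0.010471 + 0.058884) = 1/1.0694 = 0.9351; α₂ = α₁·K2/[H⁺] = 0.05507
α₁ + 2α₂ = 1.0453
DIC = CA / (α₁ + 2α₂) = 2.22 / 1.0453 = 2.12 mmol/kg

DIC = 2.12 mmol/kg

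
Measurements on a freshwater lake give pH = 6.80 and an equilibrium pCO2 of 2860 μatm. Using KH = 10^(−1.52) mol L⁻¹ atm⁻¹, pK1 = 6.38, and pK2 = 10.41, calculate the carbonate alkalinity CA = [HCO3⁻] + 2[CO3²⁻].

CA = 0.227 mmol/L

[CO2*] = KH · pCO2 = 10^(−1.52) × 2860×10^-6 = 8.637×10^-5 mol/L
α₀ = 1/(1 + K1/[H⁺] + K1K2/[H⁺]²) = 1/(1 + 10^+0.42 + 10^-3.19) = 0.2754
DIC = [CO2*]/α₀ = 8.637×10^-5 / 0.2754 = 0.3136 mmol/L
CA = (α₁ + 2α₂)·DIC = (0.7244 + 2×0.0001778) × 0.3136 = 0.227 mmol/L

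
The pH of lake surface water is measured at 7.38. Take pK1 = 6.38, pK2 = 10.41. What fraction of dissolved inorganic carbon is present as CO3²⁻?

α₂ = 1 / (1 + [H⁺]/K2 + [H⁺]²/(K1K2)) = 1 / (1 + 10^+3.03 + 10^+2.03)
   = 1 / (1 + 1071.5 + 107.15) = 1/1179.7 = 0.0008477

α₂ = 0.000848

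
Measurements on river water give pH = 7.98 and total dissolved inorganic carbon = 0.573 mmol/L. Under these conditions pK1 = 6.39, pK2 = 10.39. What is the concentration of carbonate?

[CO3²⁻] = 2.17 μmol/L

α₂ = 1 / (1 + [H⁺]/K2 + [H⁺]²/(K1K2)) = 1 / (1 + 10^+2.41 + 10^+0.82)
   = 1 / (1 + 257.04 + 6.6069) = 1/264.65 = 0.003779
[CO3²⁻] = α₂ × DIC = 0.003779 × 0.573 = 0.00217 mmol/L = 2.17 μmol/L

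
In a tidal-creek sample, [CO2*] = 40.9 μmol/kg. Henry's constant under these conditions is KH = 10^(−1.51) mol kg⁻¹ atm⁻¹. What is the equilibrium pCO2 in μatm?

pCO2 = 1320 μatm

KH = 10^(−1.51) = 3.090×10^-2 mol kg⁻¹ atm⁻¹
pCO2 = [CO2*]/KH = 40.9×10^-6 / 3.090×10^-2 = 1.32×10^-3 atm = 1320 μatm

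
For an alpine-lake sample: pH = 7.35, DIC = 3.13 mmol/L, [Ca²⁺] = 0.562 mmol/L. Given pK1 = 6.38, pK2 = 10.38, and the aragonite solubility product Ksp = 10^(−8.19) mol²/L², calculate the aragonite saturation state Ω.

Ω = 0.229

α₂ = 1 / (1 + [H⁺]/K2 + [H⁺]²/(K1K2)) = 1 / (1 + 10^+3.03 + 10^+2.06)
   = 1 / (1 + 1071.5 + 114.82) = 1/1187.3 = 0.0008422
[CO3²⁻] = α₂ × DIC = 0.0008422 × 3.13 = 0.002636 mmol/L = 2.636 μmol/L
Ksp = 10^(−8.19) = 6.457×10^-9
Ω = [Ca²⁺][CO3²⁻]/Ksp = (0.562×10^-3)(2.636×10^-6) / 6.457×10^-9 = 0.229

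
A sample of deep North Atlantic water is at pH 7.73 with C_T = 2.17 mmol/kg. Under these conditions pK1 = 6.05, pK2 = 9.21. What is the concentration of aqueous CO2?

[CO2*] = 0.0430 mmol/kg

α₀ = 1 / (1 + K1/[H⁺] + K1K2/[H⁺]²) = 1 / (1 + 10^+1.68 + 10^+0.20)
   = 1 / (1 + 47.863 + 1.5849) = 1/50.448 = 0.01982
[CO2*] = α₀ × DIC = 0.01982 × 2.17 = 0.0430 mmol/kg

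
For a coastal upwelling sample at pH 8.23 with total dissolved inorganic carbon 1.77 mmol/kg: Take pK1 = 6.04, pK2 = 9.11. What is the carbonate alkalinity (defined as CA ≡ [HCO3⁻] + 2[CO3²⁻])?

CA = [HCO3⁻] + 2[CO3²⁻] = (α₁ + 2α₂)·DIC
At pH 8.23: [H⁺]/K1 = 10^-2.19 = 0.0064565, K2/[H⁺] = 10^-0.88 = 0.13183
α₁ = 1/(1 + 0.0064565 + 0.13183) = 1/1.1383 = 0.8785; α₂ = α₁·K2/[H⁺] = 0.1158
α₁ + 2α₂ = 1.1101
CA = 1.1101 × 1.77 = 1.96 mmol/kg

CA = 1.96 mmol/kg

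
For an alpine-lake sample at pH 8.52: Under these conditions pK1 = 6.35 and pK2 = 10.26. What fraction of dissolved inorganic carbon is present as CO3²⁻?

α₂ = 1 / (1 + [H⁺]/K2 + [H⁺]²/(K1K2)) = 1 / (1 + 10^+1.74 + 10^-0.43)
   = 1 / (1 + 54.954 + 0.37154) = 1/56.326 = 0.01775

α₂ = 0.0178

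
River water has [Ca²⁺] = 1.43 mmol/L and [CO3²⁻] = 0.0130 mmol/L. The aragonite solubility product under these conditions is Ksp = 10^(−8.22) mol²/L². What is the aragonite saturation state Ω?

Ksp = 10^(−8.22) = 6.026×10^-9
Ω = [Ca²⁺][CO3²⁻]/Ksp = (1.43×10^-3)(0.0130×10^-3) / 6.026×10^-9 = 3.09

Ω = 3.09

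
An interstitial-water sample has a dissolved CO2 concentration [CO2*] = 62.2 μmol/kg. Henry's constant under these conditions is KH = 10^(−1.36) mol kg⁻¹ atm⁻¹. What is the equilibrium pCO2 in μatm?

pCO2 = 1420 μatm

KH = 10^(−1.36) = 4.365×10^-2 mol kg⁻¹ atm⁻¹
pCO2 = [CO2*]/KH = 62.2×10^-6 / 4.365×10^-2 = 1.42×10^-3 atm = 1420 μatm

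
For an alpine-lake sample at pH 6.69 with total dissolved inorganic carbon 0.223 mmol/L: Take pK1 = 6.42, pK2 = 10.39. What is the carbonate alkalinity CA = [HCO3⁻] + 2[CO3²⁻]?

CA = 0.145 mmol/L

CA = [HCO3⁻] + 2[CO3²⁻] = (α₁ + 2α₂)·DIC
At pH 6.69: [H⁺]/K1 = 10^-0.27 = 0.53703, K2/[H⁺] = 10^-3.70 = 0.00019953
α₁ = 1/(1 + 0.53703 + 0.00019953) = 1/1.5372 = 0.6505; α₂ = α₁·K2/[H⁺] = 0.0001298
α₁ + 2α₂ = 0.6508
CA = 0.6508 × 0.223 = 0.145 mmol/L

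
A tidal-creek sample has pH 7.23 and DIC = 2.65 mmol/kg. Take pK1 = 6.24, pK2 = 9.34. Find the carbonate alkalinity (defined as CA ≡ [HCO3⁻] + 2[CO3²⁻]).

CA = [HCO3⁻] + 2[CO3²⁻] = (α₁ + 2α₂)·DIC
At pH 7.23: [H⁺]/K1 = 10^-0.99 = 0.10233, K2/[H⁺] = 10^-2.11 = 0.0077625
α₁ = 1/(1 + 0.10233 + 0.0077625) = 1/1.1101 = 0.9008; α₂ = α₁·K2/[H⁺] = 0.006993
α₁ + 2α₂ = 0.9148
CA = 0.9148 × 2.65 = 2.42 mmol/kg

CA = 2.42 mmol/kg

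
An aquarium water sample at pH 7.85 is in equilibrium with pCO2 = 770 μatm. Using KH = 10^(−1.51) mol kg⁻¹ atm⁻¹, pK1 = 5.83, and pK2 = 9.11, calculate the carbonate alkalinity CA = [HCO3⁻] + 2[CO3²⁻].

CA = 2.77 mmol/kg

[CO2*] = KH · pCO2 = 10^(−1.51) × 770×10^-6 = 2.380×10^-5 mol/kg
α₀ = 1/(1 + K1/[H⁺] + K1K2/[H⁺]²) = 1/(1 + 10^+2.02 + 10^+0.76) = 0.008971
DIC = [CO2*]/α₀ = 2.380×10^-5 / 0.008971 = 2.652 mmol/kg
CA = (α₁ + 2α₂)·DIC = (0.9394 + 2×0.05162) × 2.652 = 2.77 mmol/kg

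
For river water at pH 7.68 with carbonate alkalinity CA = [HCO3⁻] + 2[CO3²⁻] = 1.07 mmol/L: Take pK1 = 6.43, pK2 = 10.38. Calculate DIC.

DIC = 1.13 mmol/L

CA = [HCO3⁻] + 2[CO3²⁻] = (α₁ + 2α₂)·DIC
At pH 7.68: [H⁺]/K1 = 10^-1.25 = 0.056234, K2/[H⁺] = 10^-2.70 = 0.0019953
α₁ = 1/(1 + 0.056234 + 0.0019953) = 1/1.0582 = 0.9450; α₂ = α₁·K2/[H⁺] = 0.001885
α₁ + 2α₂ = 0.9487
DIC = CA / (α₁ + 2α₂) = 1.07 / 0.9487 = 1.13 mmol/L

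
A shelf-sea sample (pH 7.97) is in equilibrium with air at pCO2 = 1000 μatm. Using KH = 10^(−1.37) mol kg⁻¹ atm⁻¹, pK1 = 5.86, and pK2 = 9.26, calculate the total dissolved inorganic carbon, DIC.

DIC = 5.82 mmol/kg

[CO2*] = KH · pCO2 = 10^(−1.37) × 1000×10^-6 = 4.266×10^-5 mol/kg
α₀ = 1/(1 + K1/[H⁺] + K1K2/[H⁺]²) = 1/(1 + 10^+2.11 + 10^+0.82) = 0.007330
DIC = [CO2*]/α₀ = 4.266×10^-5 / 0.007330 = 5.82 mmol/kg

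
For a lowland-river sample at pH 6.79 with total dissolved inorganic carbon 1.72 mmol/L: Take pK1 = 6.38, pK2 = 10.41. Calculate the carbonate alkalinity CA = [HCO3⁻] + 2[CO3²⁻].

CA = 1.24 mmol/L

CA = [HCO3⁻] + 2[CO3²⁻] = (α₁ + 2α₂)·DIC
At pH 6.79: [H⁺]/K1 = 10^-0.41 = 0.38905, K2/[H⁺] = 10^-3.62 = 0.00023988
α₁ = 1/(1 + 0.38905 + 0.00023988) = 1/1.3893 = 0.7198; α₂ = α₁·K2/[H⁺] = 0.0001727
α₁ + 2α₂ = 0.7201
CA = 0.7201 × 1.72 = 1.24 mmol/L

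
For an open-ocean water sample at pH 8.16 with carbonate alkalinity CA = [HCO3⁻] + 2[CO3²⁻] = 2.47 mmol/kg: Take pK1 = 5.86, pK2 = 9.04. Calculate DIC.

DIC = 2.22 mmol/kg

CA = [HCO3⁻] + 2[CO3²⁻] = (α₁ + 2α₂)·DIC
At pH 8.16: [H⁺]/K1 = 10^-2.30 = 0.0050119, K2/[H⁺] = 10^-0.88 = 0.13183
α₁ = 1/(1 + 0.0050119 + 0.13183) = 1/1.1368 = 0.8796; α₂ = α₁·K2/[H⁺] = 0.1160
α₁ + 2α₂ = 1.1115
DIC = CA / (α₁ + 2α₂) = 2.47 / 1.1115 = 2.22 mmol/kg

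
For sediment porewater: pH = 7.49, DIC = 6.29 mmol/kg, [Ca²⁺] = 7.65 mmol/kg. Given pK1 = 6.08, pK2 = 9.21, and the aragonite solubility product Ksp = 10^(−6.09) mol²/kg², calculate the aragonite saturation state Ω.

α₂ = 1 / (1 + [H⁺]/K2 + [H⁺]²/(K1K2)) = 1 / (1 + 10^+1.72 + 10^+0.31)
   = 1 / (1 + 52.481 + 2.0417) = 1/55.522 = 0.01801
[CO3²⁻] = α₂ × DIC = 0.01801 × 6.29 = 0.1133 mmol/kg
Ksp = 10^(−6.09) = 8.128×10^-7
Ω = [Ca²⁺][CO3²⁻]/Ksp = (7.65×10^-3)(1.133×10^-4) / 8.128×10^-7 = 1.07

Ω = 1.07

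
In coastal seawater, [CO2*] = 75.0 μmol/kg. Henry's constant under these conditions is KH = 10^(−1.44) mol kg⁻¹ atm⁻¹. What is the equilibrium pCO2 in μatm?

pCO2 = 2070 μatm

KH = 10^(−1.44) = 3.631×10^-2 mol kg⁻¹ atm⁻¹
pCO2 = [CO2*]/KH = 75.0×10^-6 / 3.631×10^-2 = 2.07×10^-3 atm = 2070 μatm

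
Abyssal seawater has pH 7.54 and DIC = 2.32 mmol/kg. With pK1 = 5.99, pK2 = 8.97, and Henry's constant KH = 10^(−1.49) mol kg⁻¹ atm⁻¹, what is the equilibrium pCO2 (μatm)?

pCO2 = 1900 μatm

α₀ = 1 / (1 + K1/[H⁺] + K1K2/[H⁺]²) = 1 / (1 + 10^+1.55 + 10^+0.12)
   = 1 / (1 + 35.481 + 1.3183) = 1/37.800 = 0.02646
[CO2*] = α₀ × DIC = 0.02646 × 2.32 = 0.06138 mmol/kg
pCO2 = [CO2*]/KH = 6.138×10^-5 / 3.236×10^-2 = 1900 μatm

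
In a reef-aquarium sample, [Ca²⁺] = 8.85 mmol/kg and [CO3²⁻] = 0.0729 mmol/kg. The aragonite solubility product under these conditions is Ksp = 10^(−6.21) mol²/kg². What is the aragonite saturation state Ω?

Ksp = 10^(−6.21) = 6.166×10^-7
Ω = [Ca²⁺][CO3²⁻]/Ksp = (8.85×10^-3)(0.0729×10^-3) / 6.166×10^-7 = 1.05

Ω = 1.05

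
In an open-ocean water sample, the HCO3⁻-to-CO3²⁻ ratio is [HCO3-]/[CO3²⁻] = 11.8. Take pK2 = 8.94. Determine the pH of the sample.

From K2 = [H⁺][CO3²⁻]/[HCO3-]:  pH = pK2 − log₁₀([HCO3-]/[CO3²⁻])
log₁₀(11.8) = +1.072
pH = 8.94 − (+1.072) = 7.87

pH = 7.87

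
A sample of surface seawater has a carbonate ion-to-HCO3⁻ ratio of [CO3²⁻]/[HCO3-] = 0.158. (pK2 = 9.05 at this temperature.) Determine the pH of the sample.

From K2 = [H⁺][CO3²⁻]/[HCO3-]:  pH = pK2 + log₁₀([CO3²⁻]/[HCO3-])
log₁₀(0.158) = -0.801
pH = 9.05 + (-0.801) = 8.25

pH = 8.25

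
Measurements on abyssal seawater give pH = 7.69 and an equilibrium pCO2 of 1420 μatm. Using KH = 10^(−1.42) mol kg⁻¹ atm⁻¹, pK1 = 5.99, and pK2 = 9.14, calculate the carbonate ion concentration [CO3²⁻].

[CO3²⁻] = 0.0960 mmol/kg

[CO2*] = KH · pCO2 = 10^(−1.42) × 1420×10^-6 = 5.399×10^-5 mol/kg
α₀ = 1/(1 + K1/[H⁺] + K1K2/[H⁺]²) = 1/(1 + 10^+1.70 + 10^+0.25) = 0.01890
DIC = [CO2*]/α₀ = 5.399×10^-5 / 0.01890 = 2.856 mmol/kg
[CO3²⁻] = α₂·DIC; α₂ = 0.03362, so [CO3²⁻] = 0.03362 × 2.856 = 0.0960 mmol/kg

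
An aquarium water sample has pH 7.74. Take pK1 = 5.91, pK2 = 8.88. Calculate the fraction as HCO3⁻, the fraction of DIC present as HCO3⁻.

α₁ = 1 / (1 + [H⁺]/K1 + K2/[H⁺]) = 1 / (1 + 10^-1.83 + 10^-1.14)
   = 1 / (1 + 0.014791 + 0.072444) = 1/1.0872 = 0.9198

α₁ = 0.920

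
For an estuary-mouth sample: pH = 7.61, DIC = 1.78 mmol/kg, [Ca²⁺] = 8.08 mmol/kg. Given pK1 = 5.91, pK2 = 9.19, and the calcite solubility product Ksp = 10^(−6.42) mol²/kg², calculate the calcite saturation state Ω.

α₂ = 1 / (1 + [H⁺]/K2 + [H⁺]²/(K1K2)) = 1 / (1 + 10^+1.58 + 10^-0.12)
   = 1 / (1 + 38.019 + 0.75858) = 1/39.778 = 0.02514
[CO3²⁻] = α₂ × DIC = 0.02514 × 1.78 = 0.04475 mmol/kg
Ksp = 10^(−6.42) = 3.802×10^-7
Ω = [Ca²⁺][CO3²⁻]/Ksp = (8.08×10^-3)(4.475×10^-5) / 3.802×10^-7 = 0.951

Ω = 0.951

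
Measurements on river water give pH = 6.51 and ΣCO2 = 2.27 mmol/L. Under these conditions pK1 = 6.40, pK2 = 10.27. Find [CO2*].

[CO2*] = 0.992 mmol/L

α₀ = 1 / (1 + K1/[H⁺] + K1K2/[H⁺]²) = 1 / (1 + 10^+0.11 + 10^-3.65)
   = 1 / (1 + 1.2882 + 0.00022387) = 1/2.2885 = 0.4370
[CO2*] = α₀ × DIC = 0.4370 × 2.27 = 0.992 mmol/L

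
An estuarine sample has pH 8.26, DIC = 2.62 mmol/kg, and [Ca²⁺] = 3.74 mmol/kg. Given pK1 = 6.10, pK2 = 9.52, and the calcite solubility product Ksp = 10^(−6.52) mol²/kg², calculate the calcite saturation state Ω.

Ω = 1.68

α₂ = 1 / (1 + [H⁺]/K2 + [H⁺]²/(K1K2)) = 1 / (1 + 10^+1.26 + 10^-0.90)
   = 1 / (1 + 18.197 + 0.12589) = 1/19.323 = 0.05175
[CO3²⁻] = α₂ × DIC = 0.05175 × 2.62 = 0.1356 mmol/kg
Ksp = 10^(−6.52) = 3.020×10^-7
Ω = [Ca²⁺][CO3²⁻]/Ksp = (3.74×10^-3)(1.356×10^-4) / 3.020×10^-7 = 1.68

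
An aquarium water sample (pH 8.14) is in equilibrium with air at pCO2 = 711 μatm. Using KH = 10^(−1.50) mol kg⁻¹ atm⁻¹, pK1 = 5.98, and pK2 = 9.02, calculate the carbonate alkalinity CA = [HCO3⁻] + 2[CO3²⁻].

[CO2*] = KH · pCO2 = 10^(−1.50) × 711×10^-6 = 2.248×10^-5 mol/kg
α₀ = 1/(1 + K1/[H⁺] + K1K2/[H⁺]²) = 1/(1 + 10^+2.16 + 10^+1.28) = 0.006075
DIC = [CO2*]/α₀ = 2.248×10^-5 / 0.006075 = 3.701 mmol/kg
CA = (α₁ + 2α₂)·DIC = (0.8782 + 2×0.1158) × 3.701 = 4.11 mmol/kg

CA = 4.11 mmol/kg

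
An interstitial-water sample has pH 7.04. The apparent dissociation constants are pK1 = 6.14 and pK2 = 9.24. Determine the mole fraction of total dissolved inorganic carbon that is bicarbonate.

α₁ = 1 / (1 + [H⁺]/K1 + K2/[H⁺]) = 1 / (1 + 10^-0.90 + 10^-2.20)
   = 1 / (1 + 0.12589 + 0.0063096) = 1/1.1322 = 0.8832

α₁ = 0.883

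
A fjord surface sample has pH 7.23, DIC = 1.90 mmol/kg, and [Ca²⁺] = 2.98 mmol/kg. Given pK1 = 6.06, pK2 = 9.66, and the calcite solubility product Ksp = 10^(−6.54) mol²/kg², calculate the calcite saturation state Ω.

Ω = 0.0681

α₂ = 1 / (1 + [H⁺]/K2 + [H⁺]²/(K1K2)) = 1 / (1 + 10^+2.43 + 10^+1.26)
   = 1 / (1 + 269.15 + 18.197) = 1/288.35 = 0.003468
[CO3²⁻] = α₂ × DIC = 0.003468 × 1.90 = 0.006589 mmol/kg = 6.589 μmol/kg
Ksp = 10^(−6.54) = 2.884×10^-7
Ω = [Ca²⁺][CO3²⁻]/Ksp = (2.98×10^-3)(6.589×10^-6) / 2.884×10^-7 = 0.0681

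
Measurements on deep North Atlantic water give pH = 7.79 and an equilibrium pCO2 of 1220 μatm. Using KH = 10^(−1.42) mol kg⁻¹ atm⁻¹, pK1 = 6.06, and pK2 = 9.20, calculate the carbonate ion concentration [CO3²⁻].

[CO3²⁻] = 0.0969 mmol/kg

[CO2*] = KH · pCO2 = 10^(−1.42) × 1220×10^-6 = 4.638×10^-5 mol/kg
α₀ = 1/(1 + K1/[H⁺] + K1K2/[H⁺]²) = 1/(1 + 10^+1.73 + 10^+0.32) = 0.01761
DIC = [CO2*]/α₀ = 4.638×10^-5 / 0.01761 = 2.634 mmol/kg
[CO3²⁻] = α₂·DIC; α₂ = 0.03679, so [CO3²⁻] = 0.03679 × 2.634 = 0.0969 mmol/kg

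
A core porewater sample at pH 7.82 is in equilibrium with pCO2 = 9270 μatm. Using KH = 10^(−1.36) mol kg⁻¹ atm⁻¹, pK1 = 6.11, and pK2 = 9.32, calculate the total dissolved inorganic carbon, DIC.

DIC = 21.8 mmol/kg

[CO2*] = KH · pCO2 = 10^(−1.36) × 9270×10^-6 = 4.047×10^-4 mol/kg
α₀ = 1/(1 + K1/[H⁺] + K1K2/[H⁺]²) = 1/(1 + 10^+1.71 + 10^+0.21) = 0.01855
DIC = [CO2*]/α₀ = 4.047×10^-4 / 0.01855 = 21.8 mmol/kg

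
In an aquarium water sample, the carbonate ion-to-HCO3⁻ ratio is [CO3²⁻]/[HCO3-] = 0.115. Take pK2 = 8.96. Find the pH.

pH = 8.02

From K2 = [H⁺][CO3²⁻]/[HCO3-]:  pH = pK2 + log₁₀([CO3²⁻]/[HCO3-])
log₁₀(0.115) = -0.939
pH = 8.96 + (-0.939) = 8.02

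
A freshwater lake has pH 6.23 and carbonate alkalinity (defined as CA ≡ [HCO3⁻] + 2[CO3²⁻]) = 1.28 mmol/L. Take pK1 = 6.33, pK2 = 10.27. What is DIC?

CA = [HCO3⁻] + 2[CO3²⁻] = (α₁ + 2α₂)·DIC
At pH 6.23: [H⁺]/K1 = 10^0.10 = 1.2589, K2/[H⁺] = 10^-4.04 = 9.1201×10^-5
α₁ = 1/(1 + 1.2589 + 9.1201×10^-5) = 1/2.2590 = 0.4427; α₂ = α₁·K2/[H⁺] = 4.037×10^-5
α₁ + 2α₂ = 0.4428
DIC = CA / (α₁ + 2α₂) = 1.28 / 0.4428 = 2.89 mmol/L

DIC = 2.89 mmol/L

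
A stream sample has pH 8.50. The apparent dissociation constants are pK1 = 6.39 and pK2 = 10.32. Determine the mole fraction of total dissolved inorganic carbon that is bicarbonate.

α₁ = 0.978

α₁ = 1 / (1 + [H⁺]/K1 + K2/[H⁺]) = 1 / (1 + 10^-2.11 + 10^-1.82)
   = 1 / (1 + 0.0077625 + 0.015136) = 1/1.0229 = 0.9776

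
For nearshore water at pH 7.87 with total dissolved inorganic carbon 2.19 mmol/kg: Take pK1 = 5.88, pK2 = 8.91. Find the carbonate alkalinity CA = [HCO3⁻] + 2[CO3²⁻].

CA = 2.35 mmol/kg

CA = [HCO3⁻] + 2[CO3²⁻] = (α₁ + 2α₂)·DIC
At pH 7.87: [H⁺]/K1 = 10^-1.99 = 0.010233, K2/[H⁺] = 10^-1.04 = 0.091201
α₁ = 1/(1 + 0.010233 + 0.091201) = 1/1.1014 = 0.9079; α₂ = α₁·K2/[H⁺] = 0.08280
α₁ + 2α₂ = 1.0735
CA = 1.0735 × 2.19 = 2.35 mmol/kg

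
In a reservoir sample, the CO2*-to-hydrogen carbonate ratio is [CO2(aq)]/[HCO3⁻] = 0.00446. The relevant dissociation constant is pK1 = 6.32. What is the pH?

pH = 8.67

From K1 = [H⁺][HCO3⁻]/[CO2(aq)]:  pH = pK1 − log₁₀([CO2(aq)]/[HCO3⁻])
log₁₀(0.00446) = -2.351
pH = 6.32 − (-2.351) = 8.67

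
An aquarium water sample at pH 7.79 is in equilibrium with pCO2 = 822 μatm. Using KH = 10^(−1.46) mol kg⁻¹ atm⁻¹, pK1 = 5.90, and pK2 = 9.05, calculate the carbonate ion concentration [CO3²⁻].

[CO2*] = KH · pCO2 = 10^(−1.46) × 822×10^-6 = 2.850×10^-5 mol/kg
α₀ = 1/(1 + K1/[H⁺] + K1K2/[H⁺]²) = 1/(1 + 10^+1.89 + 10^+0.63) = 0.01206
DIC = [CO2*]/α₀ = 2.850×10^-5 / 0.01206 = 2.363 mmol/kg
[CO3²⁻] = α₂·DIC; α₂ = 0.05146, so [CO3²⁻] = 0.05146 × 2.363 = 0.122 mmol/kg

[CO3²⁻] = 0.122 mmol/kg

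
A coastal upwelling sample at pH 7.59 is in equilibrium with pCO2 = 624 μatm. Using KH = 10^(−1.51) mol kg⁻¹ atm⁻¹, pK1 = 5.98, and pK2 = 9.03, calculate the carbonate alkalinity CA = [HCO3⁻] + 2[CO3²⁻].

[CO2*] = KH · pCO2 = 10^(−1.51) × 624×10^-6 = 1.928×10^-5 mol/kg
α₀ = 1/(1 + K1/[H⁺] + K1K2/[H⁺]²) = 1/(1 + 10^+1.61 + 10^+0.17) = 0.02314
DIC = [CO2*]/α₀ = 1.928×10^-5 / 0.02314 = 0.8334 mmol/kg
CA = (α₁ + 2α₂)·DIC = (0.9426 + 2×0.03423) × 0.8334 = 0.843 mmol/kg

CA = 0.843 mmol/kg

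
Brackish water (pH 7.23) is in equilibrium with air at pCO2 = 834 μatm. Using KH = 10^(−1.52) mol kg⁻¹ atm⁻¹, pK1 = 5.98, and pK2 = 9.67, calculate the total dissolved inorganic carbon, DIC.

DIC = 0.475 mmol/kg

[CO2*] = KH · pCO2 = 10^(−1.52) × 834×10^-6 = 2.519×10^-5 mol/kg
α₀ = 1/(1 + K1/[H⁺] + K1K2/[H⁺]²) = 1/(1 + 10^+1.25 + 10^-1.19) = 0.05306
DIC = [CO2*]/α₀ = 2.519×10^-5 / 0.05306 = 0.475 mmol/kg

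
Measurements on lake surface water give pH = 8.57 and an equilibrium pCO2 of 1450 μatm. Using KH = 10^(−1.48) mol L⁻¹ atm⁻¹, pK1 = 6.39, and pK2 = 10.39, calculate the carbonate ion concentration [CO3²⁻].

[CO2*] = KH · pCO2 = 10^(−1.48) × 1450×10^-6 = 4.801×10^-5 mol/L
α₀ = 1/(1 + K1/[H⁺] + K1K2/[H⁺]²) = 1/(1 + 10^+2.18 + 10^+0.36) = 0.006466
DIC = [CO2*]/α₀ = 4.801×10^-5 / 0.006466 = 7.425 mmol/L
[CO3²⁻] = α₂·DIC; α₂ = 0.01481, so [CO3²⁻] = 0.01481 × 7.425 = 0.110 mmol/L

[CO3²⁻] = 0.110 mmol/L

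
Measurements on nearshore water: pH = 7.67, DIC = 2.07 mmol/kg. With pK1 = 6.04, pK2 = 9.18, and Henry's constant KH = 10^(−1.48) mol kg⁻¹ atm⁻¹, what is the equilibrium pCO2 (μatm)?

pCO2 = 1390 μatm

α₀ = 1 / (1 + K1/[H⁺] + K1K2/[H⁺]²) = 1 / (1 + 10^+1.63 + 10^+0.12)
   = 1 / (1 + 42.658 + 1.3183) = 1/44.976 = 0.02223
[CO2*] = α₀ × DIC = 0.02223 × 2.07 = 0.04602 mmol/kg
pCO2 = [CO2*]/KH = 4.602×10^-5 / 3.311×10^-2 = 1390 μatm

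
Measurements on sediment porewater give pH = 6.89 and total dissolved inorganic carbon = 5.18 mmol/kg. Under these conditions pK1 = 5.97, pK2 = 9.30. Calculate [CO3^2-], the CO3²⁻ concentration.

α₂ = 1 / (1 + [H⁺]/K2 + [H⁺]²/(K1K2)) = 1 / (1 + 10^+2.41 + 10^+1.49)
   = 1 / (1 + 257.04 + 30.903) = 1/288.94 = 0.003461
[CO3²⁻] = α₂ × DIC = 0.003461 × 5.18 = 0.0179 mmol/kg = 17.9 μmol/kg

[CO3²⁻] = 17.9 μmol/kg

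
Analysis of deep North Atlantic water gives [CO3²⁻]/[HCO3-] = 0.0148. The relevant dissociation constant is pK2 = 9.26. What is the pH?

pH = 7.43

From K2 = [H⁺][CO3²⁻]/[HCO3-]:  pH = pK2 + log₁₀([CO3²⁻]/[HCO3-])
log₁₀(0.0148) = -1.830
pH = 9.26 + (-1.830) = 7.43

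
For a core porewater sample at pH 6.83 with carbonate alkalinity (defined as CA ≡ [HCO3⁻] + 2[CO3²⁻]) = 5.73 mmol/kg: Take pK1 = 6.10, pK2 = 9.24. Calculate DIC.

CA = [HCO3⁻] + 2[CO3²⁻] = (α₁ + 2α₂)·DIC
At pH 6.83: [H⁺]/K1 = 10^-0.73 = 0.18621, K2/[H⁺] = 10^-2.41 = 0.0038905
α₁ = 1/(1 + 0.18621 + 0.0038905) = 1/1.1901 = 0.8403; α₂ = α₁·K2/[H⁺] = 0.003269
α₁ + 2α₂ = 0.8468
DIC = CA / (α₁ + 2α₂) = 5.73 / 0.8468 = 6.77 mmol/kg

DIC = 6.77 mmol/kg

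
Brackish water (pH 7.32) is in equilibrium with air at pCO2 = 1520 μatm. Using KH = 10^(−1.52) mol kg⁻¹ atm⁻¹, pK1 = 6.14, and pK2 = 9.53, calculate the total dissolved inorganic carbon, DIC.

DIC = 0.745 mmol/kg

[CO2*] = KH · pCO2 = 10^(−1.52) × 1520×10^-6 = 4.590×10^-5 mol/kg
α₀ = 1/(1 + K1/[H⁺] + K1K2/[H⁺]²) = 1/(1 + 10^+1.18 + 10^-1.03) = 0.06162
DIC = [CO2*]/α₀ = 4.590×10^-5 / 0.06162 = 0.745 mmol/kg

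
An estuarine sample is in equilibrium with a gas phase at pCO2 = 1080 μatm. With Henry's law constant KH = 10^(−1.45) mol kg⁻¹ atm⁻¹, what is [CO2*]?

[CO2*] = 38.3 μmol/kg

KH = 10^(−1.45) = 3.548×10^-2 mol kg⁻¹ atm⁻¹
[CO2*] = KH · pCO2 = 3.548×10^-2 × 1080×10^-6 atm = 3.83×10^-5 mol/kg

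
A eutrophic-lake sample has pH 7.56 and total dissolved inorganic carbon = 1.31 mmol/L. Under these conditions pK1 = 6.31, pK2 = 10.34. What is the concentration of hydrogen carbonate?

[HCO3⁻] = 1.24 mmol/L

α₁ = 1 / (1 + [H⁺]/K1 + K2/[H⁺]) = 1 / (1 + 10^-1.25 + 10^-2.78)
   = 1 / (1 + 0.056234 + 0.0016596) = 1/1.0579 = 0.9453
[HCO3⁻] = α₁ × DIC = 0.9453 × 1.31 = 1.24 mmol/L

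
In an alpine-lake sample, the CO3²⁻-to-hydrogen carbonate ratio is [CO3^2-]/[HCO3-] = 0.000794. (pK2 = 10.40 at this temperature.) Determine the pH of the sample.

From K2 = [H⁺][CO3^2-]/[HCO3-]:  pH = pK2 + log₁₀([CO3^2-]/[HCO3-])
log₁₀(0.000794) = -3.100
pH = 10.40 + (-3.100) = 7.30

pH = 7.30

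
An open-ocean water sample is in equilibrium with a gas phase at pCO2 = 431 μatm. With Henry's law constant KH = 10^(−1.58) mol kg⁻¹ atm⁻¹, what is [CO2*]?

KH = 10^(−1.58) = 2.630×10^-2 mol kg⁻¹ atm⁻¹
[CO2*] = KH · pCO2 = 2.630×10^-2 × 431×10^-6 atm = 1.13×10^-5 mol/kg

[CO2*] = 11.3 μmol/kg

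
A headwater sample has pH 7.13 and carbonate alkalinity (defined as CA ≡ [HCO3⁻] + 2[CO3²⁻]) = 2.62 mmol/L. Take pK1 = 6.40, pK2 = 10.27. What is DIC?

DIC = 3.11 mmol/L

CA = [HCO3⁻] + 2[CO3²⁻] = (α₁ + 2α₂)·DIC
At pH 7.13: [H⁺]/K1 = 10^-0.73 = 0.18621, K2/[H⁺] = 10^-3.14 = 0.00072444
α₁ = 1/(1 + 0.18621 + 0.00072444) = 1/1.1869 = 0.8425; α₂ = α₁·K2/[H⁺] = 0.0006103
α₁ + 2α₂ = 0.8437
DIC = CA / (α₁ + 2α₂) = 2.62 / 0.8437 = 3.11 mmol/L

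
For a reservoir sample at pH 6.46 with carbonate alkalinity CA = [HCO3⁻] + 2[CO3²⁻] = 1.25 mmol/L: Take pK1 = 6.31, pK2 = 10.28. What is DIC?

CA = [HCO3⁻] + 2[CO3²⁻] = (α₁ + 2α₂)·DIC
At pH 6.46: [H⁺]/K1 = 10^-0.15 = 0.70795, K2/[H⁺] = 10^-3.82 = 0.00015136
α₁ = 1/(1 + 0.70795 + 0.00015136) = 1/1.7081 = 0.5854; α₂ = α₁·K2/[H⁺] = 8.861×10^-5
α₁ + 2α₂ = 0.5856
DIC = CA / (α₁ + 2α₂) = 1.25 / 0.5856 = 2.13 mmol/L

DIC = 2.13 mmol/L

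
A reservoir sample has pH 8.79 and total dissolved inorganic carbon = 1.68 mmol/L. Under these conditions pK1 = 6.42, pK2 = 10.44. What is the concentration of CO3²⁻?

[CO3²⁻] = 0.0366 mmol/L

α₂ = 1 / (1 + [H⁺]/K2 + [H⁺]²/(K1K2)) = 1 / (1 + 10^+1.65 + 10^-0.72)
   = 1 / (1 + 44.668 + 0.19055) = 1/45.859 = 0.02181
[CO3²⁻] = α₂ × DIC = 0.02181 × 1.68 = 0.0366 mmol/L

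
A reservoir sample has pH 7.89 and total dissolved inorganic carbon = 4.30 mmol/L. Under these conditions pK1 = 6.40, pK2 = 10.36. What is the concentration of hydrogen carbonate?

α₁ = 1 / (1 + [H⁺]/K1 + K2/[H⁺]) = 1 / (1 + 10^-1.49 + 10^-2.47)
   = 1 / (1 + 0.032359 + 0.0033884) = 1/1.0357 = 0.9655
[HCO3⁻] = α₁ × DIC = 0.9655 × 4.30 = 4.15 mmol/L

[HCO3⁻] = 4.15 mmol/L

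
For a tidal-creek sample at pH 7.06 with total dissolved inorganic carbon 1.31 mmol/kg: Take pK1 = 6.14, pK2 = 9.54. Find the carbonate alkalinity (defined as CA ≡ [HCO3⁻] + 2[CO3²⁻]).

CA = [HCO3⁻] + 2[CO3²⁻] = (α₁ + 2α₂)·DIC
At pH 7.06: [H⁺]/K1 = 10^-0.92 = 0.12023, K2/[H⁺] = 10^-2.48 = 0.0033113
α₁ = 1/(1 + 0.12023 + 0.0033113) = 1/1.1235 = 0.8900; α₂ = α₁·K2/[H⁺] = 0.002947
α₁ + 2α₂ = 0.8959
CA = 0.8959 × 1.31 = 1.17 mmol/kg

CA = 1.17 mmol/kg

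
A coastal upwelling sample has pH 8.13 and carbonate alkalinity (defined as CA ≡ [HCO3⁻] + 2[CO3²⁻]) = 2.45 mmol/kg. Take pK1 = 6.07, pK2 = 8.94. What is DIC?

DIC = 2.18 mmol/kg

CA = [HCO3⁻] + 2[CO3²⁻] = (α₁ + 2α₂)·DIC
At pH 8.13: [H⁺]/K1 = 10^-2.06 = 0.0087096, K2/[H⁺] = 10^-0.81 = 0.15488
α₁ = 1/(1 + 0.0087096 + 0.15488) = 1/1.1636 = 0.8594; α₂ = α₁·K2/[H⁺] = 0.1331
α₁ + 2α₂ = 1.1256
DIC = CA / (α₁ + 2α₂) = 2.45 / 1.1256 = 2.18 mmol/kg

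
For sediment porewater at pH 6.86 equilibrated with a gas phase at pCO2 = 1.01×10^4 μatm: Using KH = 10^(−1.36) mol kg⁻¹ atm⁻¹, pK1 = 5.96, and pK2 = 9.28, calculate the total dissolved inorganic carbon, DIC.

[CO2*] = KH · pCO2 = 10^(−1.36) × 1.01×10^4×10^-6 = 4.409×10^-4 mol/kg
α₀ = 1/(1 + K1/[H⁺] + K1K2/[H⁺]²) = 1/(1 + 10^+0.90 + 10^-1.52) = 0.1114
DIC = [CO2*]/α₀ = 4.409×10^-4 / 0.1114 = 3.96 mmol/kg

DIC = 3.96 mmol/kg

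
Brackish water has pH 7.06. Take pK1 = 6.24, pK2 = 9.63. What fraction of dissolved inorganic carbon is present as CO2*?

α₀ = 0.131

α₀ = 1 / (1 + K1/[H⁺] + K1K2/[H⁺]²) = 1 / (1 + 10^+0.82 + 10^-1.75)
   = 1 / (1 + 6.6069 + 0.017783) = 1/7.6247 = 0.1312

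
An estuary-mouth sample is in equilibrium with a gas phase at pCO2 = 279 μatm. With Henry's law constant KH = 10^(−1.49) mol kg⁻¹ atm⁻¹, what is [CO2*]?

KH = 10^(−1.49) = 3.236×10^-2 mol kg⁻¹ atm⁻¹
[CO2*] = KH · pCO2 = 3.236×10^-2 × 279×10^-6 atm = 9.03×10^-6 mol/kg

[CO2*] = 9.03 μmol/kg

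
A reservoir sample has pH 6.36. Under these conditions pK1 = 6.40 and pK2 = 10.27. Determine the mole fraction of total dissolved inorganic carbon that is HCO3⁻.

α₁ = 1 / (1 + [H⁺]/K1 + K2/[H⁺]) = 1 / (1 + 10^+0.04 + 10^-3.91)
   = 1 / (1 + 1.0965 + 0.00012303) = 1/2.0966 = 0.4770

α₁ = 0.477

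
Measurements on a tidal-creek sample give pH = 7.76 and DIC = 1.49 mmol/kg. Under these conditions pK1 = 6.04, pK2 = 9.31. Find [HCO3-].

[HCO3⁻] = 1.42 mmol/kg

α₁ = 1 / (1 + [H⁺]/K1 + K2/[H⁺]) = 1 / (1 + 10^-1.72 + 10^-1.55)
   = 1 / (1 + 0.019055 + 0.028184) = 1/1.0472 = 0.9549
[HCO3⁻] = α₁ × DIC = 0.9549 × 1.49 = 1.42 mmol/kg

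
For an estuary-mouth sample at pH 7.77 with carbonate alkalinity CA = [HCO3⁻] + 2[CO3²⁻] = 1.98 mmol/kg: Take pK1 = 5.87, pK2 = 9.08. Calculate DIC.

DIC = 1.91 mmol/kg

CA = [HCO3⁻] + 2[CO3²⁻] = (α₁ + 2α₂)·DIC
At pH 7.77: [H⁺]/K1 = 10^-1.90 = 0.012589, K2/[H⁺] = 10^-1.31 = 0.048978
α₁ = 1/(1 + 0.012589 + 0.048978) = 1/1.0616 = 0.9420; α₂ = α₁·K2/[H⁺] = 0.04614
α₁ + 2α₂ = 1.0343
DIC = CA / (α₁ + 2α₂) = 1.98 / 1.0343 = 1.91 mmol/kg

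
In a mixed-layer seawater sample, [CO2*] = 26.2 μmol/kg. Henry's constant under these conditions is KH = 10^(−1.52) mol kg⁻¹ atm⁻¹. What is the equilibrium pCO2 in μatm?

KH = 10^(−1.52) = 3.020×10^-2 mol kg⁻¹ atm⁻¹
pCO2 = [CO2*]/KH = 26.2×10^-6 / 3.020×10^-2 = 8.68×10^-4 atm = 868 μatm

pCO2 = 868 μatm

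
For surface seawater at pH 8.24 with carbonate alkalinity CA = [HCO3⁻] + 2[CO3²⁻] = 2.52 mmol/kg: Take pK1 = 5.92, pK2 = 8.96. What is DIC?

CA = [HCO3⁻] + 2[CO3²⁻] = (α₁ + 2α₂)·DIC
At pH 8.24: [H⁺]/K1 = 10^-2.32 = 0.0047863, K2/[H⁺] = 10^-0.72 = 0.19055
α₁ = 1/(1 + 0.0047863 + 0.19055) = 1/1.1953 = 0.8366; α₂ = α₁·K2/[H⁺] = 0.1594
α₁ + 2α₂ = 1.1554
DIC = CA / (α₁ + 2α₂) = 2.52 / 1.1554 = 2.18 mmol/kg

DIC = 2.18 mmol/kg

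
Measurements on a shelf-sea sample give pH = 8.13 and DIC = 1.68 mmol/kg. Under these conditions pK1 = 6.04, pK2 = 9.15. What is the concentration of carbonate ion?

[CO3²⁻] = 0.145 mmol/kg

α₂ = 1 / (1 + [H⁺]/K2 + [H⁺]²/(K1K2)) = 1 / (1 + 10^+1.02 + 10^-1.07)
   = 1 / (1 + 10.471 + 0.085114) = 1/11.556 = 0.08653
[CO3²⁻] = α₂ × DIC = 0.08653 × 1.68 = 0.145 mmol/kg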